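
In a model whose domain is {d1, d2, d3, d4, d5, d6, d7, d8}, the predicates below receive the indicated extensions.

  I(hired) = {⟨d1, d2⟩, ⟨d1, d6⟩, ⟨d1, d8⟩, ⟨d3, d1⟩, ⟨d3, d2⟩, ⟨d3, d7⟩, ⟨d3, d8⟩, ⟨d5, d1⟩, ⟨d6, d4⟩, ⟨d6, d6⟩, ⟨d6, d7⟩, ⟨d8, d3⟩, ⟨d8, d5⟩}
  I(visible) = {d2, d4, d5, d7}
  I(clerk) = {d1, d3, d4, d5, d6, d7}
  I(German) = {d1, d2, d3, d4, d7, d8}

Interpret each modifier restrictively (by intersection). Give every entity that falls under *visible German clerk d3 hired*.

⟦d3 hired⟧ = {x : ⟨d3, x⟩ ∈ ⟦hired⟧} = {d1, d2, d7, d8}
⟦clerk⟧ = {d1, d3, d4, d5, d6, d7}
… ∩ ⟦d3 hired⟧ = {d1, d3, d4, d5, d6, d7} ∩ {d1, d2, d7, d8} = {d1, d7}
… ∩ ⟦visible⟧ = {d1, d7} ∩ {d2, d4, d5, d7} = {d7}
… ∩ ⟦German⟧ = {d7} ∩ {d1, d2, d3, d4, d7, d8} = {d7}
So ⟦visible German clerk d3 hired⟧ = {d7}.

{d7}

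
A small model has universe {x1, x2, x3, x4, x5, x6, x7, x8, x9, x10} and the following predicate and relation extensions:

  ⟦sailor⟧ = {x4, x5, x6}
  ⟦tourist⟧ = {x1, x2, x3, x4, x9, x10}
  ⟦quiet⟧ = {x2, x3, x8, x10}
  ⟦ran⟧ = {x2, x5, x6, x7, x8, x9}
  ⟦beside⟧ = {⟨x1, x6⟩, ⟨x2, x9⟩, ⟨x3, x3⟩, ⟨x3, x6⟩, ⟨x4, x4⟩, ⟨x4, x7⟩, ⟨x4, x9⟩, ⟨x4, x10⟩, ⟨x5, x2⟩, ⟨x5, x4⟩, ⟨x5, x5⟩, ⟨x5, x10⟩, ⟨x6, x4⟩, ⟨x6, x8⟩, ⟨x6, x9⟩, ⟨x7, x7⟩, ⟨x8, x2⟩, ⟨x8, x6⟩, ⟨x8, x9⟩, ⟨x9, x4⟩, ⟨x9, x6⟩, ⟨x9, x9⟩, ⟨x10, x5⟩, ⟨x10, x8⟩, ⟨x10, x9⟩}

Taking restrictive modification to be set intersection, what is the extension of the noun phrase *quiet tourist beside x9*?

{x2, x10}

⟦beside x9⟧ = {x : ⟨x, x9⟩ ∈ ⟦beside⟧} = {x2, x4, x6, x8, x9, x10}
⟦tourist⟧ = {x1, x2, x3, x4, x9, x10}
… ∩ ⟦beside x9⟧ = {x1, x2, x3, x4, x9, x10} ∩ {x2, x4, x6, x8, x9, x10} = {x2, x4, x9, x10}
… ∩ ⟦quiet⟧ = {x2, x4, x9, x10} ∩ {x2, x3, x8, x10} = {x2, x10}
So ⟦quiet tourist beside x9⟧ = {x2, x10}.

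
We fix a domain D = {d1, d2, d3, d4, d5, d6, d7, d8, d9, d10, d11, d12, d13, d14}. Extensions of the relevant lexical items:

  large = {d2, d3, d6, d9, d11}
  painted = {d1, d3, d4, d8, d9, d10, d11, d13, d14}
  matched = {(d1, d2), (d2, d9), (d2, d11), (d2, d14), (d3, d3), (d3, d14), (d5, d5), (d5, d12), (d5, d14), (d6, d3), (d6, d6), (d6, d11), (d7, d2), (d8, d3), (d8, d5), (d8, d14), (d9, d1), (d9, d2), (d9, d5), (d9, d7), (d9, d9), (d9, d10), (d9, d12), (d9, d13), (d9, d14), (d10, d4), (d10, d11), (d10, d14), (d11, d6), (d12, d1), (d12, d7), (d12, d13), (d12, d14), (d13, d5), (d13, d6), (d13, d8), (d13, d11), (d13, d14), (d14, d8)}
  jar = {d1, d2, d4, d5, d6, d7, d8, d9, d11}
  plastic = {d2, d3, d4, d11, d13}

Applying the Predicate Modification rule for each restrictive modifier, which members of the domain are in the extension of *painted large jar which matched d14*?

{d9}

⟦which matched d14⟧ = {x : ⟨x, d14⟩ ∈ ⟦matched⟧} = {d2, d3, d5, d8, d9, d10, d12, d13}
⟦jar⟧ = {d1, d2, d4, d5, d6, d7, d8, d9, d11}
… ∩ ⟦which matched d14⟧ = {d1, d2, d4, d5, d6, d7, d8, d9, d11} ∩ {d2, d3, d5, d8, d9, d10, d12, d13} = {d2, d5, d8, d9}
… ∩ ⟦painted⟧ = {d2, d5, d8, d9} ∩ {d1, d3, d4, d8, d9, d10, d11, d13, d14} = {d8, d9}
… ∩ ⟦large⟧ = {d8, d9} ∩ {d2, d3, d6, d9, d11} = {d9}
So ⟦painted large jar which matched d14⟧ = {d9}.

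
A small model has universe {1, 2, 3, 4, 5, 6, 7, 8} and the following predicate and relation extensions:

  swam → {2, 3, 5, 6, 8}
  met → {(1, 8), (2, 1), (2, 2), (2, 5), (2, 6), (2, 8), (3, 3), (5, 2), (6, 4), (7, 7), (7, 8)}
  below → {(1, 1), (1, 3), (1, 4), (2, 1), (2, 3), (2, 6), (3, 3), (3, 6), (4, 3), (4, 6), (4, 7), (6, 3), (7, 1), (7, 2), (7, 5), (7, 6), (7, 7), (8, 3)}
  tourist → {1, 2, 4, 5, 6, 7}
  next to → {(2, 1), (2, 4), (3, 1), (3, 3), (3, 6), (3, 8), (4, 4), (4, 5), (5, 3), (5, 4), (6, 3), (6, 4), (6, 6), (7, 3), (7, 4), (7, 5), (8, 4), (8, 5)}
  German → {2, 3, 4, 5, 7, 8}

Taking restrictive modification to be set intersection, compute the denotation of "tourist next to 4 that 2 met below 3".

⟦next to 4⟧ = {x : ⟨x, 4⟩ ∈ ⟦next to⟧} = {2, 4, 5, 6, 7, 8}
⟦that 2 met⟧ = {x : ⟨2, x⟩ ∈ ⟦met⟧} = {1, 2, 5, 6, 8}
⟦below 3⟧ = {x : ⟨x, 3⟩ ∈ ⟦below⟧} = {1, 2, 3, 4, 6, 8}
⟦tourist⟧ = {1, 2, 4, 5, 6, 7}
… ∩ ⟦next to 4⟧ = {1, 2, 4, 5, 6, 7} ∩ {2, 4, 5, 6, 7, 8} = {2, 4, 5, 6, 7}
… ∩ ⟦that 2 met⟧ = {2, 4, 5, 6, 7} ∩ {1, 2, 5, 6, 8} = {2, 5, 6}
… ∩ ⟦below 3⟧ = {2, 5, 6} ∩ {1, 2, 3, 4, 6, 8} = {2, 6}
So ⟦tourist next to 4 that 2 met below 3⟧ = {2, 6}.

{2, 6}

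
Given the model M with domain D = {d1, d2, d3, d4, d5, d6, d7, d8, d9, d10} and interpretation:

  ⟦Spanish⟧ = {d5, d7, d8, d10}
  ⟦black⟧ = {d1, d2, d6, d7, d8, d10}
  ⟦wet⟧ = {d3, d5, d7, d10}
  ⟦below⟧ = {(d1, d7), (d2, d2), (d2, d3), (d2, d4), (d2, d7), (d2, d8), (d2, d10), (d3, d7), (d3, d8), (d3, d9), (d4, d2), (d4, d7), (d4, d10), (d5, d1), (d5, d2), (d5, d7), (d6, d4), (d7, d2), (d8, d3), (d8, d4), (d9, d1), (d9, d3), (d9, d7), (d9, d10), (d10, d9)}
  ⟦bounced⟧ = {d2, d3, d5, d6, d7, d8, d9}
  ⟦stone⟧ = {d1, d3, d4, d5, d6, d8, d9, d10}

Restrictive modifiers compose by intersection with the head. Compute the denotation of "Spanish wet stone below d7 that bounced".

⟦below d7⟧ = {x : ⟨x, d7⟩ ∈ ⟦below⟧} = {d1, d2, d3, d4, d5, d9}
⟦that bounced⟧ = ⟦bounced⟧ = {d2, d3, d5, d6, d7, d8, d9}
⟦stone⟧ = {d1, d3, d4, d5, d6, d8, d9, d10}
… ∩ ⟦below d7⟧ = {d1, d3, d4, d5, d6, d8, d9, d10} ∩ {d1, d2, d3, d4, d5, d9} = {d1, d3, d4, d5, d9}
… ∩ ⟦that bounced⟧ = {d1, d3, d4, d5, d9} ∩ {d2, d3, d5, d6, d7, d8, d9} = {d3, d5, d9}
… ∩ ⟦Spanish⟧ = {d3, d5, d9} ∩ {d5, d7, d8, d10} = {d5}
… ∩ ⟦wet⟧ = {d5} ∩ {d3, d5, d7, d10} = {d5}
So ⟦Spanish wet stone below d7 that bounced⟧ = {d5}.

{d5}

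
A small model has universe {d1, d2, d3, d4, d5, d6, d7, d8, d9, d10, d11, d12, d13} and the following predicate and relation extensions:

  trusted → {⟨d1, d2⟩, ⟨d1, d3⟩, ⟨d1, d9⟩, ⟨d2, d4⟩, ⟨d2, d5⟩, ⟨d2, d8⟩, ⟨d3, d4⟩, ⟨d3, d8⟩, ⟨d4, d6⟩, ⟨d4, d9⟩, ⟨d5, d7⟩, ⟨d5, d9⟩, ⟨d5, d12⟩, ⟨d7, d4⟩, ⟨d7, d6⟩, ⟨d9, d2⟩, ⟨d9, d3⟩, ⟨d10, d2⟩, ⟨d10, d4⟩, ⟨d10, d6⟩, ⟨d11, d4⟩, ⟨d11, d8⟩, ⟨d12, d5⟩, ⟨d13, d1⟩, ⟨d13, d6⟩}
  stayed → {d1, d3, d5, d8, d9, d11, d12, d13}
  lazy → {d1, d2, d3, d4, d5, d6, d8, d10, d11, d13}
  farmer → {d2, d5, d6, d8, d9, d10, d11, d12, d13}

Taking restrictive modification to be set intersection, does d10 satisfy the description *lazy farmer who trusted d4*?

⟦who trusted d4⟧ = {x : ⟨x, d4⟩ ∈ ⟦trusted⟧} = {d2, d3, d7, d10, d11}
⟦farmer⟧ = {d2, d5, d6, d8, d9, d10, d11, d12, d13}
… ∩ ⟦who trusted d4⟧ = {d2, d5, d6, d8, d9, d10, d11, d12, d13} ∩ {d2, d3, d7, d10, d11} = {d2, d10, d11}
… ∩ ⟦lazy⟧ = {d2, d10, d11} ∩ {d1, d2, d3, d4, d5, d6, d8, d10, d11, d13} = {d2, d10, d11}
⟦lazy farmer who trusted d4⟧ = {d2, d10, d11}; d10 ∈ this set.

yes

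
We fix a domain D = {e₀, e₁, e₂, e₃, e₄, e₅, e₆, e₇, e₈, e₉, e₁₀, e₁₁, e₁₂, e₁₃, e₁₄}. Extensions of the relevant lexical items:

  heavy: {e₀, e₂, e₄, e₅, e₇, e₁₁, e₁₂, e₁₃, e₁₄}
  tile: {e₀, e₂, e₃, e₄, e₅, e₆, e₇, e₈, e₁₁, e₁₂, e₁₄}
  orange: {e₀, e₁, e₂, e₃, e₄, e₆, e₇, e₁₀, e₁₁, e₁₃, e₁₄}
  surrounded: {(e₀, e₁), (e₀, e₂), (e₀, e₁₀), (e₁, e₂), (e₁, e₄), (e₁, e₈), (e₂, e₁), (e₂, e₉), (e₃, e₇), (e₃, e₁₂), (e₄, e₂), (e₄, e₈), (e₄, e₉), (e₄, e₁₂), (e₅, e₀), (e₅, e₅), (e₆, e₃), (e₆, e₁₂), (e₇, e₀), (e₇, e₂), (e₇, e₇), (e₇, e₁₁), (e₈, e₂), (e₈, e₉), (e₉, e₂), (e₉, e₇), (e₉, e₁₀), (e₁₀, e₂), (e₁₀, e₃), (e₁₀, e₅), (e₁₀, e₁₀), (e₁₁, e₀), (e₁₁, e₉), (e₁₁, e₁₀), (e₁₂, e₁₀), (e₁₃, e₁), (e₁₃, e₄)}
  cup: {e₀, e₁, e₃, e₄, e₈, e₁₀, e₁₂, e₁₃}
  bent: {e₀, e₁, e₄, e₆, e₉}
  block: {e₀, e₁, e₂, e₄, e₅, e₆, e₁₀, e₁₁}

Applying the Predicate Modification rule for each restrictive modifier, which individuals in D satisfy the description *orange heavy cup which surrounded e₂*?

{e₀, e₄}

⟦which surrounded e₂⟧ = {x : ⟨x, e₂⟩ ∈ ⟦surrounded⟧} = {e₀, e₁, e₄, e₇, e₈, e₉, e₁₀}
⟦cup⟧ = {e₀, e₁, e₃, e₄, e₈, e₁₀, e₁₂, e₁₃}
… ∩ ⟦which surrounded e₂⟧ = {e₀, e₁, e₃, e₄, e₈, e₁₀, e₁₂, e₁₃} ∩ {e₀, e₁, e₄, e₇, e₈, e₉, e₁₀} = {e₀, e₁, e₄, e₈, e₁₀}
… ∩ ⟦orange⟧ = {e₀, e₁, e₄, e₈, e₁₀} ∩ {e₀, e₁, e₂, e₃, e₄, e₆, e₇, e₁₀, e₁₁, e₁₃, e₁₄} = {e₀, e₁, e₄, e₁₀}
… ∩ ⟦heavy⟧ = {e₀, e₁, e₄, e₁₀} ∩ {e₀, e₂, e₄, e₅, e₇, e₁₁, e₁₂, e₁₃, e₁₄} = {e₀, e₄}
So ⟦orange heavy cup which surrounded e₂⟧ = {e₀, e₄}.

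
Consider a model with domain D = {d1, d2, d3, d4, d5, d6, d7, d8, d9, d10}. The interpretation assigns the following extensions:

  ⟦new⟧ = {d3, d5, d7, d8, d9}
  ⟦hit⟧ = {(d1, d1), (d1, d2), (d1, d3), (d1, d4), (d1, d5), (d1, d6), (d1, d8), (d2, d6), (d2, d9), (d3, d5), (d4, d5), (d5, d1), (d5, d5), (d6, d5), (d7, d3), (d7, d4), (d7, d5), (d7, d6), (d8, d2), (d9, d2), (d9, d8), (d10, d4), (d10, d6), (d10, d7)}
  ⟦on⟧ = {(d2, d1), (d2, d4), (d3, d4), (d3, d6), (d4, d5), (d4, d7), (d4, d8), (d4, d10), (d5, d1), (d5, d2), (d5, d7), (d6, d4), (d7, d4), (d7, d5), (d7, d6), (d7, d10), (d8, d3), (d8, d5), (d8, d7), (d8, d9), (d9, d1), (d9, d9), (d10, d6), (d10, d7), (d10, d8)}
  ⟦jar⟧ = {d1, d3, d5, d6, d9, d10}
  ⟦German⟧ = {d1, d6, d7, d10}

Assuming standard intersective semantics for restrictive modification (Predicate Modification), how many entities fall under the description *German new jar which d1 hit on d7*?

⟦which d1 hit⟧ = {x : ⟨d1, x⟩ ∈ ⟦hit⟧} = {d1, d2, d3, d4, d5, d6, d8}
⟦on d7⟧ = {x : ⟨x, d7⟩ ∈ ⟦on⟧} = {d4, d5, d8, d10}
⟦jar⟧ = {d1, d3, d5, d6, d9, d10}
… ∩ ⟦which d1 hit⟧ = {d1, d3, d5, d6, d9, d10} ∩ {d1, d2, d3, d4, d5, d6, d8} = {d1, d3, d5, d6}
… ∩ ⟦on d7⟧ = {d1, d3, d5, d6} ∩ {d4, d5, d8, d10} = {d5}
… ∩ ⟦German⟧ = {d5} ∩ {d1, d6, d7, d10} = ∅
… ∩ ⟦new⟧ = ∅ ∩ {d3, d5, d7, d8, d9} = ∅
⟦German new jar which d1 hit on d7⟧ = ∅, so the cardinality is 0.

0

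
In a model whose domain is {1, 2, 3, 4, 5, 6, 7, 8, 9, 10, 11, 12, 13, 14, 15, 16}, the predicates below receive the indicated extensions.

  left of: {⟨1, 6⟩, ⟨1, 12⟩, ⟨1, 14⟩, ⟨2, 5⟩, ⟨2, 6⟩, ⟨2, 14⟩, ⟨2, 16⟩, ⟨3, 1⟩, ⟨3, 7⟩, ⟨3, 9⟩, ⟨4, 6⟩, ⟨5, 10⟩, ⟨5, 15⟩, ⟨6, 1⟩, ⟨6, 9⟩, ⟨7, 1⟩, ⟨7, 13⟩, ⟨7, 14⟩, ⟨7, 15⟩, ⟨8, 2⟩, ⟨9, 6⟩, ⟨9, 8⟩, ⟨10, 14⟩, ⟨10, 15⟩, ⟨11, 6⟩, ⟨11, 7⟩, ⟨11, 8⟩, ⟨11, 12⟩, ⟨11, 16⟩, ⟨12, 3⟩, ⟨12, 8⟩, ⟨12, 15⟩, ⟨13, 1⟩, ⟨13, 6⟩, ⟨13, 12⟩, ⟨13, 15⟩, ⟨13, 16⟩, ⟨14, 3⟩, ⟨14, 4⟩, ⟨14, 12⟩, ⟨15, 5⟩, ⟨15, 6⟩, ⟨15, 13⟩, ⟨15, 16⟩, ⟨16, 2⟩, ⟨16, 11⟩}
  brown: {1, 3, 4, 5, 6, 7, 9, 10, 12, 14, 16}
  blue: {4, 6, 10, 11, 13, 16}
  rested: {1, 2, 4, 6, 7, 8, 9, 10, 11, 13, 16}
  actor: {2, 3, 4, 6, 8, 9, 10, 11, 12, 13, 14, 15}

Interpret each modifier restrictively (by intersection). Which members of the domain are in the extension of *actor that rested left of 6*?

{2, 4, 9, 11, 13}

⟦that rested⟧ = ⟦rested⟧ = {1, 2, 4, 6, 7, 8, 9, 10, 11, 13, 16}
⟦left of 6⟧ = {x : ⟨x, 6⟩ ∈ ⟦left of⟧} = {1, 2, 4, 9, 11, 13, 15}
⟦actor⟧ = {2, 3, 4, 6, 8, 9, 10, 11, 12, 13, 14, 15}
… ∩ ⟦that rested⟧ = {2, 3, 4, 6, 8, 9, 10, 11, 12, 13, 14, 15} ∩ {1, 2, 4, 6, 7, 8, 9, 10, 11, 13, 16} = {2, 4, 6, 8, 9, 10, 11, 13}
… ∩ ⟦left of 6⟧ = {2, 4, 6, 8, 9, 10, 11, 13} ∩ {1, 2, 4, 9, 11, 13, 15} = {2, 4, 9, 11, 13}
So ⟦actor that rested left of 6⟧ = {2, 4, 9, 11, 13}.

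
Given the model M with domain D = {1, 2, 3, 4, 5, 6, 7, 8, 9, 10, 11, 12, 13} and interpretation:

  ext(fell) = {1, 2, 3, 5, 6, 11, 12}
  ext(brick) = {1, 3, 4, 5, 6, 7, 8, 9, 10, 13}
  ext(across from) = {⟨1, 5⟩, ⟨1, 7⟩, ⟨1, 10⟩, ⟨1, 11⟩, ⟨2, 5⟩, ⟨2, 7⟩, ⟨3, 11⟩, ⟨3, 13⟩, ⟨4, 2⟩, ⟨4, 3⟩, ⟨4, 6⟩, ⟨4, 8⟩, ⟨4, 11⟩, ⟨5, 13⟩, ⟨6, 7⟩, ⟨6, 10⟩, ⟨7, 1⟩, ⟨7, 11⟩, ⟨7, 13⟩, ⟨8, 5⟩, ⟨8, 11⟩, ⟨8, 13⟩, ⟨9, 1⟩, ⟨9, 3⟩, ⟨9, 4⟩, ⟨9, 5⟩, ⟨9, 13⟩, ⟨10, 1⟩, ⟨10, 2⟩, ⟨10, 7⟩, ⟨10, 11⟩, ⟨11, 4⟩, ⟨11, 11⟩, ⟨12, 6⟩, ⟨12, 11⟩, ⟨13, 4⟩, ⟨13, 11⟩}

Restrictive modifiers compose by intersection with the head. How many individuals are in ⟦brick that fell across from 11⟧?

⟦that fell⟧ = ⟦fell⟧ = {1, 2, 3, 5, 6, 11, 12}
⟦across from 11⟧ = {x : ⟨x, 11⟩ ∈ ⟦across from⟧} = {1, 3, 4, 7, 8, 10, 11, 12, 13}
⟦brick⟧ = {1, 3, 4, 5, 6, 7, 8, 9, 10, 13}
… ∩ ⟦that fell⟧ = {1, 3, 4, 5, 6, 7, 8, 9, 10, 13} ∩ {1, 2, 3, 5, 6, 11, 12} = {1, 3, 5, 6}
… ∩ ⟦across from 11⟧ = {1, 3, 5, 6} ∩ {1, 3, 4, 7, 8, 10, 11, 12, 13} = {1, 3}
⟦brick that fell across from 11⟧ = {1, 3}, so the cardinality is 2.

2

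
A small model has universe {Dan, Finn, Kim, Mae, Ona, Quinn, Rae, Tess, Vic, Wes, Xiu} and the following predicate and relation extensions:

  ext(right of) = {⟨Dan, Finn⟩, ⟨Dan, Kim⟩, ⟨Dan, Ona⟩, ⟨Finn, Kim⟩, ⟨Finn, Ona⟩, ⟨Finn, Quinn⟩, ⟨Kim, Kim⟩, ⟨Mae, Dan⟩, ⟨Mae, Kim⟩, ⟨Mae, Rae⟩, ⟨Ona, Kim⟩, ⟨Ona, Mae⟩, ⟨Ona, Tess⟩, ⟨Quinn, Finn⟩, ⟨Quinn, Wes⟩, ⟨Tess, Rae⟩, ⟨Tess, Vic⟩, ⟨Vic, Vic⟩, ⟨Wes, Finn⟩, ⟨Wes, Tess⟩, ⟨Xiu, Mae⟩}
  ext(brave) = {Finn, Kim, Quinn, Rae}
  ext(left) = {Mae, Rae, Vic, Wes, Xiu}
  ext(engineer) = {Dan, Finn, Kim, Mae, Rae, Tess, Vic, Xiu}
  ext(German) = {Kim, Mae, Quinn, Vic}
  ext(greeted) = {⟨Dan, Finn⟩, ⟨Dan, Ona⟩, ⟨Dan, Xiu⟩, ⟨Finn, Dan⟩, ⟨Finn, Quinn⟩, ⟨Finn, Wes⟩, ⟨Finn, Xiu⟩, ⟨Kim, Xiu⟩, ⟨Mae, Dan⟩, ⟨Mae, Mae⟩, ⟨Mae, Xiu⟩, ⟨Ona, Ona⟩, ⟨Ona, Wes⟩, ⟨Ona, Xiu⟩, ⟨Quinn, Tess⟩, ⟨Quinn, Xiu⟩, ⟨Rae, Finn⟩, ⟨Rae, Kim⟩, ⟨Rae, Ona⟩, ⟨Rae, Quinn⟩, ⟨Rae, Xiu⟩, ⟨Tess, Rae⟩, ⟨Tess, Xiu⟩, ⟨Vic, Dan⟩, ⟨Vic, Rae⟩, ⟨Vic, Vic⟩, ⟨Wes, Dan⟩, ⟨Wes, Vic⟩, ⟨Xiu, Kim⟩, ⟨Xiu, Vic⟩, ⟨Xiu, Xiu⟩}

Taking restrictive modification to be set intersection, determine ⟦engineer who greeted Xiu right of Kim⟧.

{Dan, Finn, Kim, Mae}

⟦who greeted Xiu⟧ = {x : ⟨x, Xiu⟩ ∈ ⟦greeted⟧} = {Dan, Finn, Kim, Mae, Ona, Quinn, Rae, Tess, Xiu}
⟦right of Kim⟧ = {x : ⟨x, Kim⟩ ∈ ⟦right of⟧} = {Dan, Finn, Kim, Mae, Ona}
⟦engineer⟧ = {Dan, Finn, Kim, Mae, Rae, Tess, Vic, Xiu}
… ∩ ⟦who greeted Xiu⟧ = {Dan, Finn, Kim, Mae, Rae, Tess, Vic, Xiu} ∩ {Dan, Finn, Kim, Mae, Ona, Quinn, Rae, Tess, Xiu} = {Dan, Finn, Kim, Mae, Rae, Tess, Xiu}
… ∩ ⟦right of Kim⟧ = {Dan, Finn, Kim, Mae, Rae, Tess, Xiu} ∩ {Dan, Finn, Kim, Mae, Ona} = {Dan, Finn, Kim, Mae}
So ⟦engineer who greeted Xiu right of Kim⟧ = {Dan, Finn, Kim, Mae}.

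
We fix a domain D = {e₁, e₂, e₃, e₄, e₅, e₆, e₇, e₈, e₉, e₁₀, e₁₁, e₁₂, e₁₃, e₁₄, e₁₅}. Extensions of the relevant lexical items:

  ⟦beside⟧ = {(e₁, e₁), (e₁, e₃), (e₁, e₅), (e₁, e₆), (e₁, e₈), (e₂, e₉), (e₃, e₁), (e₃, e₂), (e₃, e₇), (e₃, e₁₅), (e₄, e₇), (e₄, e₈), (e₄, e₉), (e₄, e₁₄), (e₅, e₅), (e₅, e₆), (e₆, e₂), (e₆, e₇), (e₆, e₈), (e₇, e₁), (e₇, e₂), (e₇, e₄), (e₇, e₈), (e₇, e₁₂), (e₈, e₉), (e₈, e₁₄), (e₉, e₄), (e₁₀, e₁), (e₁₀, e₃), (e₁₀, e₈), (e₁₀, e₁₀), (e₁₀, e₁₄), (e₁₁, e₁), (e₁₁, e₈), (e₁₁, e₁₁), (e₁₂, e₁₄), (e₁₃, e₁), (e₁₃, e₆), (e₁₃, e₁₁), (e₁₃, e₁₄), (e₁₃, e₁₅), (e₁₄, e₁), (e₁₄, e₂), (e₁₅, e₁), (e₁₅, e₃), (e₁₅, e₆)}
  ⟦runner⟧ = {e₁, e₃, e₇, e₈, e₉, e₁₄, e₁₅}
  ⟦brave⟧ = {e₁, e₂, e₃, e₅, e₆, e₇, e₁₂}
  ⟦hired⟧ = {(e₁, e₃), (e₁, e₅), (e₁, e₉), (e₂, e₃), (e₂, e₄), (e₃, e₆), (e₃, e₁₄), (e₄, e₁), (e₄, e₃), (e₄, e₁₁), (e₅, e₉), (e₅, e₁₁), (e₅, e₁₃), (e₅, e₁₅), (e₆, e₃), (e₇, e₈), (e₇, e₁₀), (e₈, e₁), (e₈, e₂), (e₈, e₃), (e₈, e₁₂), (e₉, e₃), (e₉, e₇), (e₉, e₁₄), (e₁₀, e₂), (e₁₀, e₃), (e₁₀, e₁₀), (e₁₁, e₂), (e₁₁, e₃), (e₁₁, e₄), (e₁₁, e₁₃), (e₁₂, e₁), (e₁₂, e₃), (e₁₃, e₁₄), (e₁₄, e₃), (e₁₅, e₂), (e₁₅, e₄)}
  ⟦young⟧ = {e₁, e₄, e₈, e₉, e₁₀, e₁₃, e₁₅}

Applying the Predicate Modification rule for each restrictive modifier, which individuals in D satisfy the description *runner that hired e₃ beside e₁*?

{e₁, e₁₄}

⟦that hired e₃⟧ = {x : ⟨x, e₃⟩ ∈ ⟦hired⟧} = {e₁, e₂, e₄, e₆, e₈, e₉, e₁₀, e₁₁, e₁₂, e₁₄}
⟦beside e₁⟧ = {x : ⟨x, e₁⟩ ∈ ⟦beside⟧} = {e₁, e₃, e₇, e₁₀, e₁₁, e₁₃, e₁₄, e₁₅}
⟦runner⟧ = {e₁, e₃, e₇, e₈, e₉, e₁₄, e₁₅}
… ∩ ⟦that hired e₃⟧ = {e₁, e₃, e₇, e₈, e₉, e₁₄, e₁₅} ∩ {e₁, e₂, e₄, e₆, e₈, e₉, e₁₀, e₁₁, e₁₂, e₁₄} = {e₁, e₈, e₉, e₁₄}
… ∩ ⟦beside e₁⟧ = {e₁, e₈, e₉, e₁₄} ∩ {e₁, e₃, e₇, e₁₀, e₁₁, e₁₃, e₁₄, e₁₅} = {e₁, e₁₄}
So ⟦runner that hired e₃ beside e₁⟧ = {e₁, e₁₄}.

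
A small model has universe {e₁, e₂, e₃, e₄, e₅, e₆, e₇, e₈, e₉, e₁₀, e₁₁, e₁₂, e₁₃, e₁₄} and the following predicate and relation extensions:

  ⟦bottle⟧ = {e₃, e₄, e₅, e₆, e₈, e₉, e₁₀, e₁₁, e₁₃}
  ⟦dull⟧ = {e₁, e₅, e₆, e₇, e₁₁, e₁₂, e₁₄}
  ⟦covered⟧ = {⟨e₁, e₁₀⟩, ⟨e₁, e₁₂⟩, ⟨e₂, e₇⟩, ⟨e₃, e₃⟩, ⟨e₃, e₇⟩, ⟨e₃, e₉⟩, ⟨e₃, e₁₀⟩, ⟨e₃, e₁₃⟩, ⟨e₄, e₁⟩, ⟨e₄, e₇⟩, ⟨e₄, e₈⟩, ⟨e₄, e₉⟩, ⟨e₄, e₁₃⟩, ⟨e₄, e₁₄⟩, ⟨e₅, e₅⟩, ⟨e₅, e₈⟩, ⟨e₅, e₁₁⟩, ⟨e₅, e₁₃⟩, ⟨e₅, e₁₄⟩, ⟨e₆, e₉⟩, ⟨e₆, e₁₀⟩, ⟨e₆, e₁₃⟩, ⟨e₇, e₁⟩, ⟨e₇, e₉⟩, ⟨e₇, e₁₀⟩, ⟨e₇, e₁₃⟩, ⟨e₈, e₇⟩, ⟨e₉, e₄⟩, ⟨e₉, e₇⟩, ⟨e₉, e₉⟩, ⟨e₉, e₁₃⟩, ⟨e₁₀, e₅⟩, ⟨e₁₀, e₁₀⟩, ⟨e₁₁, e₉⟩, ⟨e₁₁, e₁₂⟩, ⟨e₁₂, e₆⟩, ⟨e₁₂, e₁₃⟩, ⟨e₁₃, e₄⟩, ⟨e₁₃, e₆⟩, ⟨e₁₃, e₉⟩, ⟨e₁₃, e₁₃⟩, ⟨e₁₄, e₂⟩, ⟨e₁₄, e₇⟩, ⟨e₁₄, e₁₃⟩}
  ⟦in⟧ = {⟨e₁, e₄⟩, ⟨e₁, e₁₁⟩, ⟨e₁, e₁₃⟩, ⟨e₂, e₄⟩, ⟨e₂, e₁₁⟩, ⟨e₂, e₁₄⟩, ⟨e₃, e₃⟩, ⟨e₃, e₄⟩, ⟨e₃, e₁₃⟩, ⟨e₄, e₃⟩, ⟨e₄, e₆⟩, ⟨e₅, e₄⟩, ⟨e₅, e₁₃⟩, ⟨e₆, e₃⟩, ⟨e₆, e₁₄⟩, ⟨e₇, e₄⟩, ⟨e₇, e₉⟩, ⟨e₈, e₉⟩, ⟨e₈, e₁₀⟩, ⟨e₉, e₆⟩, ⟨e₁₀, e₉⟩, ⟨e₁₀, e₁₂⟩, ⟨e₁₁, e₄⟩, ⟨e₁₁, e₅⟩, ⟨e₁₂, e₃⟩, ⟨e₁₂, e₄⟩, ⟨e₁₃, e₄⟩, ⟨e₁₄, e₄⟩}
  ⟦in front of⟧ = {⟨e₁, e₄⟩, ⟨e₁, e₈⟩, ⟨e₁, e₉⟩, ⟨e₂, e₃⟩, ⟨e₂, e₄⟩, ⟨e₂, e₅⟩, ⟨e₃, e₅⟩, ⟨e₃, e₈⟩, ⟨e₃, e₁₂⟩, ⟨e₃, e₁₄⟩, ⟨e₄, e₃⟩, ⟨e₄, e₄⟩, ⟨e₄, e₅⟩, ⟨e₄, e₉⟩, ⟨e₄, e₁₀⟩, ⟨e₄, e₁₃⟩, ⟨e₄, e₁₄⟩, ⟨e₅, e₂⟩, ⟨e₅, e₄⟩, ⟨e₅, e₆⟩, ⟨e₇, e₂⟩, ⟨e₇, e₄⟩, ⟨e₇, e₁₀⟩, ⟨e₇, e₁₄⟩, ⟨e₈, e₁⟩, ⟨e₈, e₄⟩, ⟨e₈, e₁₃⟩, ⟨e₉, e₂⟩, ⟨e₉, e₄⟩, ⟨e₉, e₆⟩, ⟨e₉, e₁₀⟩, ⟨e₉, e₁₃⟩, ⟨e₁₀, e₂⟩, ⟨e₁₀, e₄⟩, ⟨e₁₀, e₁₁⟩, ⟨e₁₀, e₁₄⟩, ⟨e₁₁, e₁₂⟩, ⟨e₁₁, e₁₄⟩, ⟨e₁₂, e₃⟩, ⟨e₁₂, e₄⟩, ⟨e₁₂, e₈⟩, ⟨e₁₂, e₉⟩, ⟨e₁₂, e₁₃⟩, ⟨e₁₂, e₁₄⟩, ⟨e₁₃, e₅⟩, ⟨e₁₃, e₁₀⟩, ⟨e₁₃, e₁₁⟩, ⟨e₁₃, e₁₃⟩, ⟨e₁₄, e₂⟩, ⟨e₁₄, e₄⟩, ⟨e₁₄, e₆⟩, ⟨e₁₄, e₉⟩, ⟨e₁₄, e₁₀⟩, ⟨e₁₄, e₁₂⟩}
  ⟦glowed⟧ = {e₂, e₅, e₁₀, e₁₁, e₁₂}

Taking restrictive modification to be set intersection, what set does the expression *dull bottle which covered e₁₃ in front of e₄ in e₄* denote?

⟦which covered e₁₃⟧ = {x : ⟨x, e₁₃⟩ ∈ ⟦covered⟧} = {e₃, e₄, e₅, e₆, e₇, e₉, e₁₂, e₁₃, e₁₄}
⟦in front of e₄⟧ = {x : ⟨x, e₄⟩ ∈ ⟦in front of⟧} = {e₁, e₂, e₄, e₅, e₇, e₈, e₉, e₁₀, e₁₂, e₁₄}
⟦in e₄⟧ = {x : ⟨x, e₄⟩ ∈ ⟦in⟧} = {e₁, e₂, e₃, e₅, e₇, e₁₁, e₁₂, e₁₃, e₁₄}
⟦bottle⟧ = {e₃, e₄, e₅, e₆, e₈, e₉, e₁₀, e₁₁, e₁₃}
… ∩ ⟦which covered e₁₃⟧ = {e₃, e₄, e₅, e₆, e₈, e₉, e₁₀, e₁₁, e₁₃} ∩ {e₃, e₄, e₅, e₆, e₇, e₉, e₁₂, e₁₃, e₁₄} = {e₃, e₄, e₅, e₆, e₉, e₁₃}
… ∩ ⟦in front of e₄⟧ = {e₃, e₄, e₅, e₆, e₉, e₁₃} ∩ {e₁, e₂, e₄, e₅, e₇, e₈, e₉, e₁₀, e₁₂, e₁₄} = {e₄, e₅, e₉}
… ∩ ⟦in e₄⟧ = {e₄, e₅, e₉} ∩ {e₁, e₂, e₃, e₅, e₇, e₁₁, e₁₂, e₁₃, e₁₄} = {e₅}
… ∩ ⟦dull⟧ = {e₅} ∩ {e₁, e₅, e₆, e₇, e₁₁, e₁₂, e₁₄} = {e₅}
So ⟦dull bottle which covered e₁₃ in front of e₄ in e₄⟧ = {e₅}.

{e₅}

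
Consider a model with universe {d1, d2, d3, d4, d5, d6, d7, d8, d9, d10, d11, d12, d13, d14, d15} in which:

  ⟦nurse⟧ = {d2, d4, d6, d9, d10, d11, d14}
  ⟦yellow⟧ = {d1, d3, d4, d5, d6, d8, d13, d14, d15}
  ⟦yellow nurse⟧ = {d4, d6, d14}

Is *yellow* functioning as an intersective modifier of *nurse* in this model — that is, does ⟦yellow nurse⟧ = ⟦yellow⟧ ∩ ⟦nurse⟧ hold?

yes

⟦yellow⟧ ∩ ⟦nurse⟧ = {d1, d3, d4, d5, d6, d8, d13, d14, d15} ∩ {d2, d4, d6, d9, d10, d11, d14} = {d4, d6, d14}
Observed ⟦yellow nurse⟧ = {d4, d6, d14}.
These coincide, so the modifier is intersective here.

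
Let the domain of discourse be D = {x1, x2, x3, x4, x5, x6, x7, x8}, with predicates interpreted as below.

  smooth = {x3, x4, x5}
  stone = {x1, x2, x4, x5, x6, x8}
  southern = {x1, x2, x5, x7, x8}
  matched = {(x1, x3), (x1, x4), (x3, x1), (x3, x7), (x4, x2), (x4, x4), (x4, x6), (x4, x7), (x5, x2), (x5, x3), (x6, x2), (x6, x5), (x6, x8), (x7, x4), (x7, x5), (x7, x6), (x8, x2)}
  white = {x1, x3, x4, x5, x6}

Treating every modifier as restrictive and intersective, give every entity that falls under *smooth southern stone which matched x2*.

⟦which matched x2⟧ = {x : ⟨x, x2⟩ ∈ ⟦matched⟧} = {x4, x5, x6, x8}
⟦stone⟧ = {x1, x2, x4, x5, x6, x8}
… ∩ ⟦which matched x2⟧ = {x1, x2, x4, x5, x6, x8} ∩ {x4, x5, x6, x8} = {x4, x5, x6, x8}
… ∩ ⟦smooth⟧ = {x4, x5, x6, x8} ∩ {x3, x4, x5} = {x4, x5}
… ∩ ⟦southern⟧ = {x4, x5} ∩ {x1, x2, x5, x7, x8} = {x5}
So ⟦smooth southern stone which matched x2⟧ = {x5}.

{x5}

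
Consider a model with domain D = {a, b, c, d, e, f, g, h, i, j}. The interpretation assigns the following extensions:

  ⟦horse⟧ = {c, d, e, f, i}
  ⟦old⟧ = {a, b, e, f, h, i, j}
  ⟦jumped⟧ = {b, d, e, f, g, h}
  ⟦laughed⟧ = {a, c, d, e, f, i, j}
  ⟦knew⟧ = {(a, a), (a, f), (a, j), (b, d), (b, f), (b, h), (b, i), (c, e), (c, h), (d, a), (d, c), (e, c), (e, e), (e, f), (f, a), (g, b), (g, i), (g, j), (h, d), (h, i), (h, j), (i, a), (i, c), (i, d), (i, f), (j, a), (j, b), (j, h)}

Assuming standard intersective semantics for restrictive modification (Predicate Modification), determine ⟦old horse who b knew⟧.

{f, i}

⟦who b knew⟧ = {x : ⟨b, x⟩ ∈ ⟦knew⟧} = {d, f, h, i}
⟦horse⟧ = {c, d, e, f, i}
… ∩ ⟦who b knew⟧ = {c, d, e, f, i} ∩ {d, f, h, i} = {d, f, i}
… ∩ ⟦old⟧ = {d, f, i} ∩ {a, b, e, f, h, i, j} = {f, i}
So ⟦old horse who b knew⟧ = {f, i}.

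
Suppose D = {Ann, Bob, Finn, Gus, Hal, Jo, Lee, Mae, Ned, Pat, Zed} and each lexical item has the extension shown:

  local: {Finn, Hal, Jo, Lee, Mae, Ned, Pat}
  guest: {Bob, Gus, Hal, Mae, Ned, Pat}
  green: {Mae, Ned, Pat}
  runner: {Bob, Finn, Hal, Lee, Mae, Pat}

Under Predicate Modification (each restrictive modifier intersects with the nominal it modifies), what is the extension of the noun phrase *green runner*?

⟦runner⟧ = {Bob, Finn, Hal, Lee, Mae, Pat}
… ∩ ⟦green⟧ = {Bob, Finn, Hal, Lee, Mae, Pat} ∩ {Mae, Ned, Pat} = {Mae, Pat}
So ⟦green runner⟧ = {Mae, Pat}.

{Mae, Pat}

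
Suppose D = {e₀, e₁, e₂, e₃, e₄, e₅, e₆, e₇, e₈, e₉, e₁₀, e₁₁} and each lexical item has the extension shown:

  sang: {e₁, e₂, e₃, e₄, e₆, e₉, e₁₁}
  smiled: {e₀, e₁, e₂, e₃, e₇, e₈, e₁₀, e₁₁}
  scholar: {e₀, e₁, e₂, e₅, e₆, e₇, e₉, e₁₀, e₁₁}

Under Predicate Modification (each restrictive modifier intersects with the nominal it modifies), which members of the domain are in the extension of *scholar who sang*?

{e₁, e₂, e₆, e₉, e₁₁}

⟦who sang⟧ = ⟦sang⟧ = {e₁, e₂, e₃, e₄, e₆, e₉, e₁₁}
⟦scholar⟧ = {e₀, e₁, e₂, e₅, e₆, e₇, e₉, e₁₀, e₁₁}
… ∩ ⟦who sang⟧ = {e₀, e₁, e₂, e₅, e₆, e₇, e₉, e₁₀, e₁₁} ∩ {e₁, e₂, e₃, e₄, e₆, e₉, e₁₁} = {e₁, e₂, e₆, e₉, e₁₁}
So ⟦scholar who sang⟧ = {e₁, e₂, e₆, e₉, e₁₁}.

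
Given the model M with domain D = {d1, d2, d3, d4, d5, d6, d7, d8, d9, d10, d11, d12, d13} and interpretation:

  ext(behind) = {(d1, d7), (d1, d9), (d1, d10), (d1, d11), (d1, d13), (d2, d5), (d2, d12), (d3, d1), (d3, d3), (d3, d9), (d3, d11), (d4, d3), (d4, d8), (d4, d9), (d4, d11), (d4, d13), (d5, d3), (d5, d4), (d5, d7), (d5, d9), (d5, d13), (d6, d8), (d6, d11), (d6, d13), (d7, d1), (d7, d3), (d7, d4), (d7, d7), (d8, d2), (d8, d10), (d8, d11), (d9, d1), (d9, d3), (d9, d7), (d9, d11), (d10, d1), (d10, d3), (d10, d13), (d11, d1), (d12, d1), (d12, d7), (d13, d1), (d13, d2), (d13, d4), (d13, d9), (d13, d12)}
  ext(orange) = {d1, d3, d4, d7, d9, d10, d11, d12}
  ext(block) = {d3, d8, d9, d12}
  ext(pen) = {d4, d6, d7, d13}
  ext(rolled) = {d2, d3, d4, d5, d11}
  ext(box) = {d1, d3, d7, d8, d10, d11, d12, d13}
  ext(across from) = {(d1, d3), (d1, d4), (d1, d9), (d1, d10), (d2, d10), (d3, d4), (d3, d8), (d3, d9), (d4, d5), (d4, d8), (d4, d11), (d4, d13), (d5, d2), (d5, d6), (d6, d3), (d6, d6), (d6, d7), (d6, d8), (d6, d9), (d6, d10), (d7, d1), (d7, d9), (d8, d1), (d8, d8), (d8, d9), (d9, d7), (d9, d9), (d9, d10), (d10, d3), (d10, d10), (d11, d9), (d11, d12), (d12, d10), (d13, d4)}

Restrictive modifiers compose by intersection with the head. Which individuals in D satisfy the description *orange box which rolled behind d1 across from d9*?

{d3, d11}

⟦which rolled⟧ = ⟦rolled⟧ = {d2, d3, d4, d5, d11}
⟦behind d1⟧ = {x : ⟨x, d1⟩ ∈ ⟦behind⟧} = {d3, d7, d9, d10, d11, d12, d13}
⟦across from d9⟧ = {x : ⟨x, d9⟩ ∈ ⟦across from⟧} = {d1, d3, d6, d7, d8, d9, d11}
⟦box⟧ = {d1, d3, d7, d8, d10, d11, d12, d13}
… ∩ ⟦which rolled⟧ = {d1, d3, d7, d8, d10, d11, d12, d13} ∩ {d2, d3, d4, d5, d11} = {d3, d11}
… ∩ ⟦behind d1⟧ = {d3, d11} ∩ {d3, d7, d9, d10, d11, d12, d13} = {d3, d11}
… ∩ ⟦across from d9⟧ = {d3, d11} ∩ {d1, d3, d6, d7, d8, d9, d11} = {d3, d11}
… ∩ ⟦orange⟧ = {d3, d11} ∩ {d1, d3, d4, d7, d9, d10, d11, d12} = {d3, d11}
So ⟦orange box which rolled behind d1 across from d9⟧ = {d3, d11}.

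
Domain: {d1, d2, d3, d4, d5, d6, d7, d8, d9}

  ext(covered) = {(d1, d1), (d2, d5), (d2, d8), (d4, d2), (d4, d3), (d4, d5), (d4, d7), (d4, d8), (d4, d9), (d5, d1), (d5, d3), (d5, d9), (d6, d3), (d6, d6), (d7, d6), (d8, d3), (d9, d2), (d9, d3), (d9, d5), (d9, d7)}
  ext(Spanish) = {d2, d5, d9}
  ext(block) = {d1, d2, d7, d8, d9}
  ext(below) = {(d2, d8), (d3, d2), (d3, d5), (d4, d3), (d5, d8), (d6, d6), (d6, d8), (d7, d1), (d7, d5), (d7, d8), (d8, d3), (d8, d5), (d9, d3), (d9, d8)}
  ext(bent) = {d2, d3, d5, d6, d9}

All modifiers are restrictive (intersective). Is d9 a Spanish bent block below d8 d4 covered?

⟦below d8⟧ = {x : ⟨x, d8⟩ ∈ ⟦below⟧} = {d2, d5, d6, d7, d9}
⟦d4 covered⟧ = {x : ⟨d4, x⟩ ∈ ⟦covered⟧} = {d2, d3, d5, d7, d8, d9}
⟦block⟧ = {d1, d2, d7, d8, d9}
… ∩ ⟦below d8⟧ = {d1, d2, d7, d8, d9} ∩ {d2, d5, d6, d7, d9} = {d2, d7, d9}
… ∩ ⟦d4 covered⟧ = {d2, d7, d9} ∩ {d2, d3, d5, d7, d8, d9} = {d2, d7, d9}
… ∩ ⟦Spanish⟧ = {d2, d7, d9} ∩ {d2, d5, d9} = {d2, d9}
… ∩ ⟦bent⟧ = {d2, d9} ∩ {d2, d3, d5, d6, d9} = {d2, d9}
⟦Spanish bent block below d8 d4 covered⟧ = {d2, d9}; d9 ∈ this set.

yes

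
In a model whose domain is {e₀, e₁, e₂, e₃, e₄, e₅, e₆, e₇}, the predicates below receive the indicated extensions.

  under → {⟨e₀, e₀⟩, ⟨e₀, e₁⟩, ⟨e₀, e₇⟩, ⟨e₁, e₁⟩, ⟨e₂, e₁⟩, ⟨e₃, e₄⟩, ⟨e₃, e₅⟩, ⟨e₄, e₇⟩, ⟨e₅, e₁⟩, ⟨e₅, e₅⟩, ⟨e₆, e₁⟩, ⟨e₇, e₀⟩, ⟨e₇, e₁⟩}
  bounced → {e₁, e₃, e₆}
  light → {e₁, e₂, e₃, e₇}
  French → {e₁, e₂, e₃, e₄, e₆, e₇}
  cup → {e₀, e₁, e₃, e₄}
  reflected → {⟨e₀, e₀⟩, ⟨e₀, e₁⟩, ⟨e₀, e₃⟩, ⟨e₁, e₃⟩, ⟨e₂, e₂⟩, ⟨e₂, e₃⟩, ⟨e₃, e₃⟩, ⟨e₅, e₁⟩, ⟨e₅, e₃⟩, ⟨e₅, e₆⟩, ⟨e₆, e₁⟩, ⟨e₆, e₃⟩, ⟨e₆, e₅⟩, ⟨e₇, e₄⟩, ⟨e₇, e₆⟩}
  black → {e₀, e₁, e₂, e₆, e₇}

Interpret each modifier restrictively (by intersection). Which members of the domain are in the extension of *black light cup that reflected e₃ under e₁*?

⟦that reflected e₃⟧ = {x : ⟨x, e₃⟩ ∈ ⟦reflected⟧} = {e₀, e₁, e₂, e₃, e₅, e₆}
⟦under e₁⟧ = {x : ⟨x, e₁⟩ ∈ ⟦under⟧} = {e₀, e₁, e₂, e₅, e₆, e₇}
⟦cup⟧ = {e₀, e₁, e₃, e₄}
… ∩ ⟦that reflected e₃⟧ = {e₀, e₁, e₃, e₄} ∩ {e₀, e₁, e₂, e₃, e₅, e₆} = {e₀, e₁, e₃}
… ∩ ⟦under e₁⟧ = {e₀, e₁, e₃} ∩ {e₀, e₁, e₂, e₅, e₆, e₇} = {e₀, e₁}
… ∩ ⟦black⟧ = {e₀, e₁} ∩ {e₀, e₁, e₂, e₆, e₇} = {e₀, e₁}
… ∩ ⟦light⟧ = {e₀, e₁} ∩ {e₁, e₂, e₃, e₇} = {e₁}
So ⟦black light cup that reflected e₃ under e₁⟧ = {e₁}.

{e₁}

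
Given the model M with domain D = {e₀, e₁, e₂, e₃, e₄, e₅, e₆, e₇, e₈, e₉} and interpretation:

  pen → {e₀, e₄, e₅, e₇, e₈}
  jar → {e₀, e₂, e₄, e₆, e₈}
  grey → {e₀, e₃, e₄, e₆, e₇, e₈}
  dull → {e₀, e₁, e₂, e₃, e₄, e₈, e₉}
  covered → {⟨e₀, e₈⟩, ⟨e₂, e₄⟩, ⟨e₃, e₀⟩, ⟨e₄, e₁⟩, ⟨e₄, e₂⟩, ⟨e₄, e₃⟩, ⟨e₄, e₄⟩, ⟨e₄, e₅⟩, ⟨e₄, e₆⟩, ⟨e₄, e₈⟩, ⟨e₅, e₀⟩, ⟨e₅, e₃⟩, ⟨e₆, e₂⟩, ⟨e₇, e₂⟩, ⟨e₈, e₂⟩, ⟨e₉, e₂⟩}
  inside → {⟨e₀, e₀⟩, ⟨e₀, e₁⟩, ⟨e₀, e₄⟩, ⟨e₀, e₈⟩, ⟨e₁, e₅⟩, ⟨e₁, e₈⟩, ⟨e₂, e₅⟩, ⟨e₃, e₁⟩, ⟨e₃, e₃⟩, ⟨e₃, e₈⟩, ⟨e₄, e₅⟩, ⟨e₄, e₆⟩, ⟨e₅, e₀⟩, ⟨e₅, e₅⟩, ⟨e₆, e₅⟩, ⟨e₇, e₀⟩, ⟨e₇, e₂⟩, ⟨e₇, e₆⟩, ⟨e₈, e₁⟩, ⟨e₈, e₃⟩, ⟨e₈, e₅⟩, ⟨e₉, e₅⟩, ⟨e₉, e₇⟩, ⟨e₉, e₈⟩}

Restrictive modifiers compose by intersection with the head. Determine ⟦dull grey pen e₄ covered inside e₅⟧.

⟦e₄ covered⟧ = {x : ⟨e₄, x⟩ ∈ ⟦covered⟧} = {e₁, e₂, e₃, e₄, e₅, e₆, e₈}
⟦inside e₅⟧ = {x : ⟨x, e₅⟩ ∈ ⟦inside⟧} = {e₁, e₂, e₄, e₅, e₆, e₈, e₉}
⟦pen⟧ = {e₀, e₄, e₅, e₇, e₈}
… ∩ ⟦e₄ covered⟧ = {e₀, e₄, e₅, e₇, e₈} ∩ {e₁, e₂, e₃, e₄, e₅, e₆, e₈} = {e₄, e₅, e₈}
… ∩ ⟦inside e₅⟧ = {e₄, e₅, e₈} ∩ {e₁, e₂, e₄, e₅, e₆, e₈, e₉} = {e₄, e₅, e₈}
… ∩ ⟦dull⟧ = {e₄, e₅, e₈} ∩ {e₀, e₁, e₂, e₃, e₄, e₈, e₉} = {e₄, e₈}
… ∩ ⟦grey⟧ = {e₄, e₈} ∩ {e₀, e₃, e₄, e₆, e₇, e₈} = {e₄, e₈}
So ⟦dull grey pen e₄ covered inside e₅⟧ = {e₄, e₈}.

{e₄, e₈}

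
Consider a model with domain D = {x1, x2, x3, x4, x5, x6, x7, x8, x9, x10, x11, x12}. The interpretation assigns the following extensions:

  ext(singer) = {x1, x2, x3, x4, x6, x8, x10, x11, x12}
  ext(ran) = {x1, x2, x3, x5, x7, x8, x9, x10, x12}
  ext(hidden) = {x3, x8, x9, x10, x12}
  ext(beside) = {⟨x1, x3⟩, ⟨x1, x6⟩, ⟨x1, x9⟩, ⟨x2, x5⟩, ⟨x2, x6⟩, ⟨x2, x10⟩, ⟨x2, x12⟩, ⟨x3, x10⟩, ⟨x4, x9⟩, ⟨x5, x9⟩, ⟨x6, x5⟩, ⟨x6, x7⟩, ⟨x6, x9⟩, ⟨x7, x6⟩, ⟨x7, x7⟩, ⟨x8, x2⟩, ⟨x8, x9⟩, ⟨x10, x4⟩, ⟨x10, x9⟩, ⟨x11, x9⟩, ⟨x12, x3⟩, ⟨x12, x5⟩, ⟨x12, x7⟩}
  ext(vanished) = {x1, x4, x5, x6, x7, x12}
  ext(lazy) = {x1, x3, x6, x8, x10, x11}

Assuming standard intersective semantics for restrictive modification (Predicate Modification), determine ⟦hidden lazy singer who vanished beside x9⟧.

∅

⟦who vanished⟧ = ⟦vanished⟧ = {x1, x4, x5, x6, x7, x12}
⟦beside x9⟧ = {x : ⟨x, x9⟩ ∈ ⟦beside⟧} = {x1, x4, x5, x6, x8, x10, x11}
⟦singer⟧ = {x1, x2, x3, x4, x6, x8, x10, x11, x12}
… ∩ ⟦who vanished⟧ = {x1, x2, x3, x4, x6, x8, x10, x11, x12} ∩ {x1, x4, x5, x6, x7, x12} = {x1, x4, x6, x12}
… ∩ ⟦beside x9⟧ = {x1, x4, x6, x12} ∩ {x1, x4, x5, x6, x8, x10, x11} = {x1, x4, x6}
… ∩ ⟦hidden⟧ = {x1, x4, x6} ∩ {x3, x8, x9, x10, x12} = ∅
… ∩ ⟦lazy⟧ = ∅ ∩ {x1, x3, x6, x8, x10, x11} = ∅
So ⟦hidden lazy singer who vanished beside x9⟧ = ∅.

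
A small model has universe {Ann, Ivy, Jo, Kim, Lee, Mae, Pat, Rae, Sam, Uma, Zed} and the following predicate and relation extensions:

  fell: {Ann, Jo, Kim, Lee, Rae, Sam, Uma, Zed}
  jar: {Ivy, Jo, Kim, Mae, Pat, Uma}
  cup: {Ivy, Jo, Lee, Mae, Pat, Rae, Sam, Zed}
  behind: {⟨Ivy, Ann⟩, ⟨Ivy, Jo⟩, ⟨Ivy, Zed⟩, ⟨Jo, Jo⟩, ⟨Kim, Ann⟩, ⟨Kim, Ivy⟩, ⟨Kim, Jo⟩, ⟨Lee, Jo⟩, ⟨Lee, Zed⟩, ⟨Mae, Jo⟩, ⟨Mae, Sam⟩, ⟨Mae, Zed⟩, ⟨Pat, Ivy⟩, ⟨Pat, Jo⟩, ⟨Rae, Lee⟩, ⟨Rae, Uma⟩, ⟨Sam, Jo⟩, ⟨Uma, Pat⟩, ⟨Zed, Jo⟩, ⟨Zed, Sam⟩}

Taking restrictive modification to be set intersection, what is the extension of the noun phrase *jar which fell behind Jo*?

{Jo, Kim}

⟦which fell⟧ = ⟦fell⟧ = {Ann, Jo, Kim, Lee, Rae, Sam, Uma, Zed}
⟦behind Jo⟧ = {x : ⟨x, Jo⟩ ∈ ⟦behind⟧} = {Ivy, Jo, Kim, Lee, Mae, Pat, Sam, Zed}
⟦jar⟧ = {Ivy, Jo, Kim, Mae, Pat, Uma}
… ∩ ⟦which fell⟧ = {Ivy, Jo, Kim, Mae, Pat, Uma} ∩ {Ann, Jo, Kim, Lee, Rae, Sam, Uma, Zed} = {Jo, Kim, Uma}
… ∩ ⟦behind Jo⟧ = {Jo, Kim, Uma} ∩ {Ivy, Jo, Kim, Lee, Mae, Pat, Sam, Zed} = {Jo, Kim}
So ⟦jar which fell behind Jo⟧ = {Jo, Kim}.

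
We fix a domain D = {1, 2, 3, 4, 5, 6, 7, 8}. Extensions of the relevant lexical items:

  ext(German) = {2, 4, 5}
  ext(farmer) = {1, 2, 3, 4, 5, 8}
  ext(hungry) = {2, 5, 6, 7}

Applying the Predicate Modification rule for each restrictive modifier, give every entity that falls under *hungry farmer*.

{2, 5}

⟦farmer⟧ = {1, 2, 3, 4, 5, 8}
… ∩ ⟦hungry⟧ = {1, 2, 3, 4, 5, 8} ∩ {2, 5, 6, 7} = {2, 5}
So ⟦hungry farmer⟧ = {2, 5}.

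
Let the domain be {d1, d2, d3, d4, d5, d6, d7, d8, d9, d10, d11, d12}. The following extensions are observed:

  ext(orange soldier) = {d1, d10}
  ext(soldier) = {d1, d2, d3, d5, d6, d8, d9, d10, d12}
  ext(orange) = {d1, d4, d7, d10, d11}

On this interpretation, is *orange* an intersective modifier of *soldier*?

⟦orange⟧ ∩ ⟦soldier⟧ = {d1, d4, d7, d10, d11} ∩ {d1, d2, d3, d5, d6, d8, d9, d10, d12} = {d1, d10}
Observed ⟦orange soldier⟧ = {d1, d10}.
These coincide, so the modifier is intersective here.

yes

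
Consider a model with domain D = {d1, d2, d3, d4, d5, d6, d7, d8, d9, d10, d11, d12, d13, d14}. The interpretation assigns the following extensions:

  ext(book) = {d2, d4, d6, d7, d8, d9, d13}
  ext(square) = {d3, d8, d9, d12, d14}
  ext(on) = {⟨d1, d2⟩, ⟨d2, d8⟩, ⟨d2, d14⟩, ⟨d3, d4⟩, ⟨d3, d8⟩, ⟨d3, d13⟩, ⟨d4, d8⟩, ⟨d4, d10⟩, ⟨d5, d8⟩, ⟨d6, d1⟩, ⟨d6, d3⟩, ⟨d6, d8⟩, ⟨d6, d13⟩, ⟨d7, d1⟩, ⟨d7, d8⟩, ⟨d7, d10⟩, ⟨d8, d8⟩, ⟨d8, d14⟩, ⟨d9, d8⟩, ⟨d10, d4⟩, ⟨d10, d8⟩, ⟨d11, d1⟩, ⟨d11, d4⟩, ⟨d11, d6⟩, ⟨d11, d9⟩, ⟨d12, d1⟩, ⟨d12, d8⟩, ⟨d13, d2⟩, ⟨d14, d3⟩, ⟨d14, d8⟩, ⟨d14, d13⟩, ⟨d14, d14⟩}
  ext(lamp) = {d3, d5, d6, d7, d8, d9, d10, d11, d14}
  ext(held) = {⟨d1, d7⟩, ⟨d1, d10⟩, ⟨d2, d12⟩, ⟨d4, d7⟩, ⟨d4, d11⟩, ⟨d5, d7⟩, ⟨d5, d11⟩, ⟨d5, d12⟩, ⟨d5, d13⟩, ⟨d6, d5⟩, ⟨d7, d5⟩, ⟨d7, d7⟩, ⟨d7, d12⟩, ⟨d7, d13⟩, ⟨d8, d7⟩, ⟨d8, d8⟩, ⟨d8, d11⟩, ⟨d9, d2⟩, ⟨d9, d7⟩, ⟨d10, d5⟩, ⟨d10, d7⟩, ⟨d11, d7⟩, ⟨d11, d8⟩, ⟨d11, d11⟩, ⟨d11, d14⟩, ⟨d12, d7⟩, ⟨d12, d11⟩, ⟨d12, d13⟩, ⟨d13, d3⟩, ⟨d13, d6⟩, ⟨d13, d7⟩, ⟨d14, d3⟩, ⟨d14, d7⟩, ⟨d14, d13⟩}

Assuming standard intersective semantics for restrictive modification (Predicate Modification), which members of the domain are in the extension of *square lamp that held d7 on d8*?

⟦that held d7⟧ = {x : ⟨x, d7⟩ ∈ ⟦held⟧} = {d1, d4, d5, d7, d8, d9, d10, d11, d12, d13, d14}
⟦on d8⟧ = {x : ⟨x, d8⟩ ∈ ⟦on⟧} = {d2, d3, d4, d5, d6, d7, d8, d9, d10, d12, d14}
⟦lamp⟧ = {d3, d5, d6, d7, d8, d9, d10, d11, d14}
… ∩ ⟦that held d7⟧ = {d3, d5, d6, d7, d8, d9, d10, d11, d14} ∩ {d1, d4, d5, d7, d8, d9, d10, d11, d12, d13, d14} = {d5, d7, d8, d9, d10, d11, d14}
… ∩ ⟦on d8⟧ = {d5, d7, d8, d9, d10, d11, d14} ∩ {d2, d3, d4, d5, d6, d7, d8, d9, d10, d12, d14} = {d5, d7, d8, d9, d10, d14}
… ∩ ⟦square⟧ = {d5, d7, d8, d9, d10, d14} ∩ {d3, d8, d9, d12, d14} = {d8, d9, d14}
So ⟦square lamp that held d7 on d8⟧ = {d8, d9, d14}.

{d8, d9, d14}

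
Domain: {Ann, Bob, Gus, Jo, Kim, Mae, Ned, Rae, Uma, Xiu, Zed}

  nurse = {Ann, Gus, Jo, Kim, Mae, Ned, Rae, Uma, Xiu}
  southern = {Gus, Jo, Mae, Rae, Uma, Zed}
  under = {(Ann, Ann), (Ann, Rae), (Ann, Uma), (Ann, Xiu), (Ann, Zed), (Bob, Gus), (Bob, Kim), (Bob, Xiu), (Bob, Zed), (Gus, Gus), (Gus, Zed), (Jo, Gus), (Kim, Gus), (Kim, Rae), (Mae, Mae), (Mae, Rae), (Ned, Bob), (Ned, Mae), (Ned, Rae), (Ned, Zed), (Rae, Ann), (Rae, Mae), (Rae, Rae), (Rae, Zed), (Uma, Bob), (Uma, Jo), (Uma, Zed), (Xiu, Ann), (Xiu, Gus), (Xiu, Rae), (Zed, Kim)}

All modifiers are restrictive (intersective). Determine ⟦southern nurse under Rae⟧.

⟦under Rae⟧ = {x : ⟨x, Rae⟩ ∈ ⟦under⟧} = {Ann, Kim, Mae, Ned, Rae, Xiu}
⟦nurse⟧ = {Ann, Gus, Jo, Kim, Mae, Ned, Rae, Uma, Xiu}
… ∩ ⟦under Rae⟧ = {Ann, Gus, Jo, Kim, Mae, Ned, Rae, Uma, Xiu} ∩ {Ann, Kim, Mae, Ned, Rae, Xiu} = {Ann, Kim, Mae, Ned, Rae, Xiu}
… ∩ ⟦southern⟧ = {Ann, Kim, Mae, Ned, Rae, Xiu} ∩ {Gus, Jo, Mae, Rae, Uma, Zed} = {Mae, Rae}
So ⟦southern nurse under Rae⟧ = {Mae, Rae}.

{Mae, Rae}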